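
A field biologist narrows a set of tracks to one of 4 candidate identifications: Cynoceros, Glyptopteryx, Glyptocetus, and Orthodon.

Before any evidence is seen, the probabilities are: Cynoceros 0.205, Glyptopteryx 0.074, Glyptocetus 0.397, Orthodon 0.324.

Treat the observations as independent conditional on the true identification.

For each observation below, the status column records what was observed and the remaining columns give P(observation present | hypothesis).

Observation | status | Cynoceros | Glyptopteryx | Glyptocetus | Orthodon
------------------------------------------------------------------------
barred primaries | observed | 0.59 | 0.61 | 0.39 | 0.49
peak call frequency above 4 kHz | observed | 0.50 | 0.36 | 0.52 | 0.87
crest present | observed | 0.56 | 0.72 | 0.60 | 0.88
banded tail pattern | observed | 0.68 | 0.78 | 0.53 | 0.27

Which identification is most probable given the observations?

For each hypothesis, the unnormalized posterior weight is prior × product of the observation likelihoods:
  Cynoceros: 0.205 × 0.59 × 0.50 × 0.56 × 0.68 = 0.023029
  Glyptopteryx: 0.074 × 0.61 × 0.36 × 0.72 × 0.78 = 0.0091262
  Glyptocetus: 0.397 × 0.39 × 0.52 × 0.60 × 0.53 = 0.025603
  Orthodon: 0.324 × 0.49 × 0.87 × 0.88 × 0.27 = 0.032818
The unnormalized weights sum to 0.090575.
P(Cynoceros | evidence) ≈ 0.023029 / 0.090575 ≈ 0.254
P(Glyptopteryx | evidence) ≈ 0.0091262 / 0.090575 ≈ 0.101
P(Glyptocetus | evidence) ≈ 0.025603 / 0.090575 ≈ 0.283
P(Orthodon | evidence) ≈ 0.032818 / 0.090575 ≈ 0.362
The largest is 0.362, so Orthodon is most probable.

Orthodon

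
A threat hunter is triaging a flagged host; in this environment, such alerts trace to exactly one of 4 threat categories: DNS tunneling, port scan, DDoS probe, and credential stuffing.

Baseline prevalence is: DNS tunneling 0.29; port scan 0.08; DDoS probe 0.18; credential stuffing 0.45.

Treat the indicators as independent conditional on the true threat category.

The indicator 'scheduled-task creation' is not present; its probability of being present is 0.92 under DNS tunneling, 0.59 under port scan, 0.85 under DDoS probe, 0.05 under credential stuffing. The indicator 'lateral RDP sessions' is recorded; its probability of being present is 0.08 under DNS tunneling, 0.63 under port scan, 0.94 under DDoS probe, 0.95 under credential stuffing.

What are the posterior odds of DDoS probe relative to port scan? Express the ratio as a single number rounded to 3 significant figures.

The normalizing constant cancels in an odds ratio, so compute prior × likelihood for the two hypotheses only (using 1 − P(present | H) for each absent indicator):
  DDoS probe: 0.18 × (1 − 0.85) × 0.94 = 0.02538
  port scan: 0.08 × (1 − 0.59) × 0.63 = 0.020664
Posterior odds = 0.02538 / 0.020664 ≈ 1.23.

1.23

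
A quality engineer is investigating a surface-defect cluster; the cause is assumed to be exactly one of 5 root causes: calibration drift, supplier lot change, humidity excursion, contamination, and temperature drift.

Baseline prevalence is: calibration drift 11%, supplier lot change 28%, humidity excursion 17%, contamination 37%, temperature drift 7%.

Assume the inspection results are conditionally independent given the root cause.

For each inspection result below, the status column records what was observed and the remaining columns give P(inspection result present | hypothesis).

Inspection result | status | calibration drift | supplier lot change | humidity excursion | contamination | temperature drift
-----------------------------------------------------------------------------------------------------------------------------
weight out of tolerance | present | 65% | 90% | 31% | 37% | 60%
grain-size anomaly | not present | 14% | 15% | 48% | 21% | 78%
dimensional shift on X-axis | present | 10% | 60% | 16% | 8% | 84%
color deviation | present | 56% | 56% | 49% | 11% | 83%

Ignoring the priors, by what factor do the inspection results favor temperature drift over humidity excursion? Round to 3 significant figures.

Take the product of per-inspection result likelihoods under each hypothesis (using 1 − P(present | H) for each absent inspection result), then divide.
  temperature drift: 0.60 × (1 − 0.78) × 0.84 × 0.83 = 0.09203
  humidity excursion: 0.31 × (1 − 0.48) × 0.16 × 0.49 = 0.012638
Bayes factor = 0.09203 / 0.012638 ≈ 7.28

7.28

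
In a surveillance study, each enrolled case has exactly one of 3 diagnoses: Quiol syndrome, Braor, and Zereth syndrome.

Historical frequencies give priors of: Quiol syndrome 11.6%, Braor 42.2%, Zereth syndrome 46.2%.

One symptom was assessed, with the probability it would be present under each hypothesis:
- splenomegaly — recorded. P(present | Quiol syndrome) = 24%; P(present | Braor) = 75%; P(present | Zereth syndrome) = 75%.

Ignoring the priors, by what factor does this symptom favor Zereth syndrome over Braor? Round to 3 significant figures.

1.00

The Bayes factor is the ratio of the two likelihoods.
  Zereth syndrome: 0.75
  Braor: 0.75
Bayes factor = 0.75 / 0.75 ≈ 1.00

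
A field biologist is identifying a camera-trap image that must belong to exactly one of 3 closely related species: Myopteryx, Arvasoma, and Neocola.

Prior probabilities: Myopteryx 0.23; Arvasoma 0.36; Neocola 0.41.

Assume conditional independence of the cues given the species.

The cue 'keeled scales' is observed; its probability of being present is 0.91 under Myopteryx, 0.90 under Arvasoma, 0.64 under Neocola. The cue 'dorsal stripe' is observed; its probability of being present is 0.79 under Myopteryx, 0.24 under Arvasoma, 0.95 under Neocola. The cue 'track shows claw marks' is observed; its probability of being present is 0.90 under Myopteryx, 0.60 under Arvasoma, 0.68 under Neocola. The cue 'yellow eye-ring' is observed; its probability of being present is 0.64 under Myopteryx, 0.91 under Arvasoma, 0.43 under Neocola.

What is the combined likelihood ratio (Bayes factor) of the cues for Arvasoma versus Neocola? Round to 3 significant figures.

The Bayes factor is the ratio of the joint likelihoods of the cue pattern under the two hypotheses.
  Arvasoma: 0.90 × 0.24 × 0.60 × 0.91 = 0.11794
  Neocola: 0.64 × 0.95 × 0.68 × 0.43 = 0.17778
Bayes factor = 0.11794 / 0.17778 ≈ 0.663

0.663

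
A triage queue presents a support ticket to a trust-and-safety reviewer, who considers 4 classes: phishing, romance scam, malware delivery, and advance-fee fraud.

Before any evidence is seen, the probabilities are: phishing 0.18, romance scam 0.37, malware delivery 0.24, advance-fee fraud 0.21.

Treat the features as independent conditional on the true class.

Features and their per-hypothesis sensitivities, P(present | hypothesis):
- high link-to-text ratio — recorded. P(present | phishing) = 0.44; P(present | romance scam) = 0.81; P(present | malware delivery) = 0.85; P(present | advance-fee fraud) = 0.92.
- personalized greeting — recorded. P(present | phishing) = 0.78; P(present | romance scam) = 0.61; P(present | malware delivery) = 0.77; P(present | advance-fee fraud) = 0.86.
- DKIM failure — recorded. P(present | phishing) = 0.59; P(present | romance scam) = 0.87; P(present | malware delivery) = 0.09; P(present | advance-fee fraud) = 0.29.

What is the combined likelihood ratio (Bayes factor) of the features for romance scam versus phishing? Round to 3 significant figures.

Take the product of per-feature likelihoods under each hypothesis, then divide.
  romance scam: 0.81 × 0.61 × 0.87 = 0.42987
  phishing: 0.44 × 0.78 × 0.59 = 0.20249
Bayes factor = 0.42987 / 0.20249 ≈ 2.12

2.12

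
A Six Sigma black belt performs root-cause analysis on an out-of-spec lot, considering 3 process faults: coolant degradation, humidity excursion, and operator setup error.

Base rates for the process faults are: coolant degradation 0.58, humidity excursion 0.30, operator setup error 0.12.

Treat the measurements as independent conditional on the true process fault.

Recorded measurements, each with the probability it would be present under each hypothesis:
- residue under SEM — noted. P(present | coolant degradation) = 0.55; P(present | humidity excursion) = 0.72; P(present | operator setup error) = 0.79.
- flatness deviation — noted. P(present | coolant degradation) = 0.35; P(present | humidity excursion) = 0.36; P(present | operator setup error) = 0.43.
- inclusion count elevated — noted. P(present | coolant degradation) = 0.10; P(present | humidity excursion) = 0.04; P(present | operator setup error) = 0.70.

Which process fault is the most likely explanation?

Multiply each prior by the joint likelihood of the measurement pattern:
  coolant degradation: 0.58 × 0.55 × 0.35 × 0.10 = 0.011165
  humidity excursion: 0.30 × 0.72 × 0.36 × 0.04 = 0.0031104
  operator setup error: 0.12 × 0.79 × 0.43 × 0.70 = 0.028535
The unnormalized weights sum to 0.04281.
P(coolant degradation | evidence) ≈ 0.011165 / 0.04281 ≈ 0.261
P(humidity excursion | evidence) ≈ 0.0031104 / 0.04281 ≈ 0.073
P(operator setup error | evidence) ≈ 0.028535 / 0.04281 ≈ 0.667
The largest is 0.667, so operator setup error is most probable.

operator setup error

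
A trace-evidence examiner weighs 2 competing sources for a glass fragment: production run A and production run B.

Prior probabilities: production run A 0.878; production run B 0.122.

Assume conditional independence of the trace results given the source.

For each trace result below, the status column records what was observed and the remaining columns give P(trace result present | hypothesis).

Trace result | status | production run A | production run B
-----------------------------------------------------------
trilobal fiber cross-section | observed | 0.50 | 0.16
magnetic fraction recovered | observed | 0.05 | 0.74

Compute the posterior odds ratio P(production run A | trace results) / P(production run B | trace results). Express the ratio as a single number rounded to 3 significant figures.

Unnormalized posterior weight (prior times the trace result likelihoods) for each of the two hypotheses:
  production run A: 0.878 × 0.50 × 0.05 = 0.02195
  production run B: 0.122 × 0.16 × 0.74 = 0.014445
Posterior odds = 0.02195 / 0.014445 ≈ 1.52.

1.52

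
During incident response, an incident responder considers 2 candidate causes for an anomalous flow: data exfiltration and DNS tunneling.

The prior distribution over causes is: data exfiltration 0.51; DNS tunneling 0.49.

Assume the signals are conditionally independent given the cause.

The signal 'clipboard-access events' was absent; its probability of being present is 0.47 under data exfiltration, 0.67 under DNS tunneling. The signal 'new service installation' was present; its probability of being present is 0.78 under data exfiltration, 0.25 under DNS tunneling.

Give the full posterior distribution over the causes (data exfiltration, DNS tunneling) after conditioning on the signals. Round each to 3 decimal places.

0.839, 0.161

For each hypothesis, the unnormalized posterior weight is prior × product of the signal likelihoods (using 1 − P(present | H) for each absent signal):
  data exfiltration: 0.51 × (1 − 0.47) × 0.78 = 0.21083
  DNS tunneling: 0.49 × (1 − 0.67) × 0.25 = 0.040425
Marginal likelihood of the evidence = 0.25126.
P(data exfiltration | evidence) = 0.21083 / 0.25126 ≈ 0.839
P(DNS tunneling | evidence) = 0.040425 / 0.25126 ≈ 0.161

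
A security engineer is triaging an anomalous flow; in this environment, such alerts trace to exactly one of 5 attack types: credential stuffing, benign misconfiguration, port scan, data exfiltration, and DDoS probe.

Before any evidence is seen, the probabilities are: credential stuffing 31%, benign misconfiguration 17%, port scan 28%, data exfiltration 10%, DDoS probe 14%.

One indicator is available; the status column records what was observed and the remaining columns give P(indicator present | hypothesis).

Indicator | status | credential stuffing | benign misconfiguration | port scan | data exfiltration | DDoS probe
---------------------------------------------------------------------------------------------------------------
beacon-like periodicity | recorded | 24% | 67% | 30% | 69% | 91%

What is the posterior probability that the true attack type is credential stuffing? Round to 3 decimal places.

Multiply each prior by the likelihood of the indicator:
  credential stuffing: 0.31 × 0.24 = 0.0744
  benign misconfiguration: 0.17 × 0.67 = 0.1139
  port scan: 0.28 × 0.30 = 0.084
  data exfiltration: 0.10 × 0.69 = 0.069
  DDoS probe: 0.14 × 0.91 = 0.1274
The unnormalized weights sum to 0.4687.
P(credential stuffing | evidence) = 0.0744 / 0.4687 ≈ 0.159.

0.159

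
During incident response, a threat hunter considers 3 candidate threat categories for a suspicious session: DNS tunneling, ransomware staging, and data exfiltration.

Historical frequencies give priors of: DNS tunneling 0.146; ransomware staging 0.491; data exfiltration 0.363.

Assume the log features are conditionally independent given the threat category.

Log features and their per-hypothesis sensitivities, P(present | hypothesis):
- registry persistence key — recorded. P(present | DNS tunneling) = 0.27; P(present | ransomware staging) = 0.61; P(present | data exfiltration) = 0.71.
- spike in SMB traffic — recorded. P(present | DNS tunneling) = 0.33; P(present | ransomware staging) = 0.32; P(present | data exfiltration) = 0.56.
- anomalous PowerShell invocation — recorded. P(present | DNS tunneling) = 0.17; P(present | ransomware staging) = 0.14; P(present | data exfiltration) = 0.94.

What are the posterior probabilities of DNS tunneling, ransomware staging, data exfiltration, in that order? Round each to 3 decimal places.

0.015, 0.089, 0.897

For each hypothesis, the unnormalized posterior weight is prior × product of the log feature likelihoods:
  DNS tunneling: 0.146 × 0.27 × 0.33 × 0.17 = 0.0022115
  ransomware staging: 0.491 × 0.61 × 0.32 × 0.14 = 0.013418
  data exfiltration: 0.363 × 0.71 × 0.56 × 0.94 = 0.13567
Marginal likelihood of the evidence = 0.1513.
P(DNS tunneling | evidence) = 0.0022115 / 0.1513 ≈ 0.015
P(ransomware staging | evidence) = 0.013418 / 0.1513 ≈ 0.089
P(data exfiltration | evidence) = 0.13567 / 0.1513 ≈ 0.897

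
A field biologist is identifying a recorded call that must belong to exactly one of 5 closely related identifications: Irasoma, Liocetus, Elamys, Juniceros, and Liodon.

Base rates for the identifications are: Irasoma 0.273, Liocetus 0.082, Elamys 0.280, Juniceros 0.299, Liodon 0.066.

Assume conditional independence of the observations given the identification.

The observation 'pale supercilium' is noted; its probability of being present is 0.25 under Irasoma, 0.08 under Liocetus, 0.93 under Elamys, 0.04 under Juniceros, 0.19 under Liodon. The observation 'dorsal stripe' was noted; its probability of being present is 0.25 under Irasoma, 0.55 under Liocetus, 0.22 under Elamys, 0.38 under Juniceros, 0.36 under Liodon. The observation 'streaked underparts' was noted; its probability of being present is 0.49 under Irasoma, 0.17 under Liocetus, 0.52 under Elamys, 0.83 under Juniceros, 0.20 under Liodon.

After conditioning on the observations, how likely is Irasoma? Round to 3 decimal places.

By Bayes' rule with conditional independence, the unnormalized weight for each hypothesis is prior × ∏ likelihoods:
  Irasoma: 0.273 × 0.25 × 0.25 × 0.49 = 0.0083606
  Liocetus: 0.082 × 0.08 × 0.55 × 0.17 = 0.00061336
  Elamys: 0.280 × 0.93 × 0.22 × 0.52 = 0.02979
  Juniceros: 0.299 × 0.04 × 0.38 × 0.83 = 0.0037722
  Liodon: 0.066 × 0.19 × 0.36 × 0.20 = 0.00090288
Normalizing constant Z = 0.0083606 + 0.00061336 + 0.02979 + 0.0037722 + 0.00090288 = 0.043439.
P(Irasoma | evidence) = 0.0083606 / 0.043439 ≈ 0.192.

0.192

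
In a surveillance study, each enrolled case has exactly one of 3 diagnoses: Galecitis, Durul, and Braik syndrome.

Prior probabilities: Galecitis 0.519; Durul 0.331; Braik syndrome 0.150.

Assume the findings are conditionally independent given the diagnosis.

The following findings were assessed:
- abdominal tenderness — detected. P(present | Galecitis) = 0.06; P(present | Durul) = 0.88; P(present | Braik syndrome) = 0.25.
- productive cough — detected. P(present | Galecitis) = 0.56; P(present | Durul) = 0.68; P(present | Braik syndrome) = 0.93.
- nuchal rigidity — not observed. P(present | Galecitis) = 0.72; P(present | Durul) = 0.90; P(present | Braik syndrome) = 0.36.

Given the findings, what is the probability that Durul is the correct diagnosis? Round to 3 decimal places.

0.421

Multiply each prior by the joint likelihood of the evidence pattern (using 1 − P(present | H) for each absent finding):
  Galecitis: 0.519 × 0.06 × 0.56 × (1 − 0.72) = 0.0048828
  Durul: 0.331 × 0.88 × 0.68 × (1 − 0.90) = 0.019807
  Braik syndrome: 0.150 × 0.25 × 0.93 × (1 − 0.36) = 0.02232
Marginal likelihood of the evidence = 0.04701.
P(Durul | evidence) = 0.019807 / 0.04701 ≈ 0.421.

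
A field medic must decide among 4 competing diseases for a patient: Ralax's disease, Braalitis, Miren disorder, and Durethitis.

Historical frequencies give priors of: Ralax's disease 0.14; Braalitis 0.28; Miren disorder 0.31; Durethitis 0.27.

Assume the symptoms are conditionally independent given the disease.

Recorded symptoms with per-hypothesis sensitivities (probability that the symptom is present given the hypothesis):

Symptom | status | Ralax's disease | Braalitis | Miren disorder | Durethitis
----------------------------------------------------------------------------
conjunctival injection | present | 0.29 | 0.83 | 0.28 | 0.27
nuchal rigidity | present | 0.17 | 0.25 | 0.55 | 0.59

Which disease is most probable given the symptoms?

Braalitis

By Bayes' rule with conditional independence, the unnormalized weight for each hypothesis is prior × ∏ likelihoods:
  Ralax's disease: 0.14 × 0.29 × 0.17 = 0.006902
  Braalitis: 0.28 × 0.83 × 0.25 = 0.0581
  Miren disorder: 0.31 × 0.28 × 0.55 = 0.04774
  Durethitis: 0.27 × 0.27 × 0.59 = 0.043011
Marginal likelihood of the evidence = 0.15575.
P(Ralax's disease | evidence) ≈ 0.006902 / 0.15575 ≈ 0.044
P(Braalitis | evidence) ≈ 0.0581 / 0.15575 ≈ 0.373
P(Miren disorder | evidence) ≈ 0.04774 / 0.15575 ≈ 0.307
P(Durethitis | evidence) ≈ 0.043011 / 0.15575 ≈ 0.276
The largest is 0.373, so Braalitis is most probable.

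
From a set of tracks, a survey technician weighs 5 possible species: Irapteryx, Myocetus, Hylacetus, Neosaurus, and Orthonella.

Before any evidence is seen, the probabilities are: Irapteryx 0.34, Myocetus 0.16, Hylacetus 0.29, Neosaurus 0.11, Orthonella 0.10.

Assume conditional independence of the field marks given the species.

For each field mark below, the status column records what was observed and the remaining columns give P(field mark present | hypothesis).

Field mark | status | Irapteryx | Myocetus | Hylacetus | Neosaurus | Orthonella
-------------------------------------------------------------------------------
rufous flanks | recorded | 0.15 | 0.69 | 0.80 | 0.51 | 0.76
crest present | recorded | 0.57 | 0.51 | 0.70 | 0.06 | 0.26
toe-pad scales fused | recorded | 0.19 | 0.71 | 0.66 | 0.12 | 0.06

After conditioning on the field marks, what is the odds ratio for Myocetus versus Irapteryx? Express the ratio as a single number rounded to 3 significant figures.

Posterior odds equal prior odds times the likelihood ratio; only the two competing hypotheses matter.
  Myocetus: 0.16 × 0.69 × 0.51 × 0.71 = 0.039976
  Irapteryx: 0.34 × 0.15 × 0.57 × 0.19 = 0.0055233
Odds(Myocetus : Irapteryx) = 0.039976 / 0.0055233 ≈ 7.24.

7.24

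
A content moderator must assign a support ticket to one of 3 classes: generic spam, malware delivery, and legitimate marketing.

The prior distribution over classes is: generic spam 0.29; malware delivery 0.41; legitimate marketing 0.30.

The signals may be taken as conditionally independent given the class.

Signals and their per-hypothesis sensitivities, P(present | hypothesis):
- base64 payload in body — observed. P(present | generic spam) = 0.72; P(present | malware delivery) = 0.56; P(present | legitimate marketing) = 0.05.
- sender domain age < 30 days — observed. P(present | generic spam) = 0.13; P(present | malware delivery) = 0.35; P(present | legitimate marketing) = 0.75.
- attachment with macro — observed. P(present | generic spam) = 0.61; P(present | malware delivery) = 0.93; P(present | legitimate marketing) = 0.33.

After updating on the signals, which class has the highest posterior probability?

Multiply each prior by the joint likelihood of the signal pattern:
  generic spam: 0.29 × 0.72 × 0.13 × 0.61 = 0.016558
  malware delivery: 0.41 × 0.56 × 0.35 × 0.93 = 0.074735
  legitimate marketing: 0.30 × 0.05 × 0.75 × 0.33 = 0.0037125
Marginal likelihood of the evidence = 0.095005.
P(generic spam | evidence) ≈ 0.016558 / 0.095005 ≈ 0.174
P(malware delivery | evidence) ≈ 0.074735 / 0.095005 ≈ 0.787
P(legitimate marketing | evidence) ≈ 0.0037125 / 0.095005 ≈ 0.039
The largest is 0.787, so malware delivery is most probable.

malware delivery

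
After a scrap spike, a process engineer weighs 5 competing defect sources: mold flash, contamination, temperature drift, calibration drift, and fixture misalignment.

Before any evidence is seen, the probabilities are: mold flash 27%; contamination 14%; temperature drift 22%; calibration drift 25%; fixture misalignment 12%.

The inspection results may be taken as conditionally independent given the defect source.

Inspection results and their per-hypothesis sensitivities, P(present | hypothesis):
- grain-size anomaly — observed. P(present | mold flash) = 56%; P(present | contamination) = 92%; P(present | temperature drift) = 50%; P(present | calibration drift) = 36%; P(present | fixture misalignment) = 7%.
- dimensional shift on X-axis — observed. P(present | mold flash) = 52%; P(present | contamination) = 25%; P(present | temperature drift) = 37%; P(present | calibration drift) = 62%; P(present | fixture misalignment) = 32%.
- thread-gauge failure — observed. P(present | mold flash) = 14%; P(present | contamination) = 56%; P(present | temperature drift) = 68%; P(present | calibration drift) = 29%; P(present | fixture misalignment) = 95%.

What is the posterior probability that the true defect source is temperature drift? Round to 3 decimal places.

0.367

Multiply each prior by the joint likelihood of the inspection result pattern:
  mold flash: 0.27 × 0.56 × 0.52 × 0.14 = 0.011007
  contamination: 0.14 × 0.92 × 0.25 × 0.56 = 0.018032
  temperature drift: 0.22 × 0.50 × 0.37 × 0.68 = 0.027676
  calibration drift: 0.25 × 0.36 × 0.62 × 0.29 = 0.016182
  fixture misalignment: 0.12 × 0.07 × 0.32 × 0.95 = 0.0025536
The unnormalized weights sum to 0.075451.
P(temperature drift | evidence) = 0.027676 / 0.075451 ≈ 0.367.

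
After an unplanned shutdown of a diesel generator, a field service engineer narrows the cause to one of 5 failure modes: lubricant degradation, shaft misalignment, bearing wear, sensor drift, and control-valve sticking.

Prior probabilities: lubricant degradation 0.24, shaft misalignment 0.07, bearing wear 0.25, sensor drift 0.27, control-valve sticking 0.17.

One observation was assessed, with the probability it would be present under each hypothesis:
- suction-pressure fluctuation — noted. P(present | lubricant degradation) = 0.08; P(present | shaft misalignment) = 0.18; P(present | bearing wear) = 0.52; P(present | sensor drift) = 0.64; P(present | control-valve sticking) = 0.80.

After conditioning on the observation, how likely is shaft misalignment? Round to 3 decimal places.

Multiply each prior by the likelihood of the observation:
  lubricant degradation: 0.24 × 0.08 = 0.0192
  shaft misalignment: 0.07 × 0.18 = 0.0126
  bearing wear: 0.25 × 0.52 = 0.13
  sensor drift: 0.27 × 0.64 = 0.1728
  control-valve sticking: 0.17 × 0.80 = 0.136
The unnormalized weights sum to 0.4706.
P(shaft misalignment | evidence) = 0.0126 / 0.4706 ≈ 0.027.

0.027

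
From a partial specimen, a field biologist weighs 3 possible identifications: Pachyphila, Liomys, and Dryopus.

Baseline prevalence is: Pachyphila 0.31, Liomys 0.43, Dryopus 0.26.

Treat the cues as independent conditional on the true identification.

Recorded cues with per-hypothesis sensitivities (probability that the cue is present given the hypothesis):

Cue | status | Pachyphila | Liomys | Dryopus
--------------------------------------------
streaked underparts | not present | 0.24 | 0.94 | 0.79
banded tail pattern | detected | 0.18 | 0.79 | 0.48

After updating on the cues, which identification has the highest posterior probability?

Pachyphila

For each hypothesis, the unnormalized posterior weight is prior × product of the cue likelihoods (using 1 − P(present | H) for each absent cue):
  Pachyphila: 0.31 × (1 − 0.24) × 0.18 = 0.042408
  Liomys: 0.43 × (1 − 0.94) × 0.79 = 0.020382
  Dryopus: 0.26 × (1 − 0.79) × 0.48 = 0.026208
Normalizing constant Z = 0.042408 + 0.020382 + 0.026208 = 0.088998.
P(Pachyphila | evidence) ≈ 0.042408 / 0.088998 ≈ 0.477
P(Liomys | evidence) ≈ 0.020382 / 0.088998 ≈ 0.229
P(Dryopus | evidence) ≈ 0.026208 / 0.088998 ≈ 0.294
The largest is 0.477, so Pachyphila is most probable.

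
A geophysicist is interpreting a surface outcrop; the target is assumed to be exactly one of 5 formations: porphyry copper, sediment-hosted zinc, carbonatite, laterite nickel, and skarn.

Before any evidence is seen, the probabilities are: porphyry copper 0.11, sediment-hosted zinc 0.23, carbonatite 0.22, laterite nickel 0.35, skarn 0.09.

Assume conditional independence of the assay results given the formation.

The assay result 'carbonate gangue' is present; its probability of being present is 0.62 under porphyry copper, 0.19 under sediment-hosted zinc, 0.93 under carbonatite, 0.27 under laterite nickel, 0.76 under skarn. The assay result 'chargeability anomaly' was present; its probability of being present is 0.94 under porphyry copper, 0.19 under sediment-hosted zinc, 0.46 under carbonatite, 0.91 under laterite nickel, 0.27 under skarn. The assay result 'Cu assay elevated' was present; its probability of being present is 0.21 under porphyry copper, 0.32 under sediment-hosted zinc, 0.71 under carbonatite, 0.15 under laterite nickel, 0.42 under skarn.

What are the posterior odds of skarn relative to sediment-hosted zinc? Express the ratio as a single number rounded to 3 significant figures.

Posterior odds equal prior odds times the likelihood ratio; only the two competing hypotheses matter.
  skarn: 0.09 × 0.76 × 0.27 × 0.42 = 0.0077566
  sediment-hosted zinc: 0.23 × 0.19 × 0.19 × 0.32 = 0.002657
Odds(skarn : sediment-hosted zinc) = 0.0077566 / 0.002657 ≈ 2.92.

2.92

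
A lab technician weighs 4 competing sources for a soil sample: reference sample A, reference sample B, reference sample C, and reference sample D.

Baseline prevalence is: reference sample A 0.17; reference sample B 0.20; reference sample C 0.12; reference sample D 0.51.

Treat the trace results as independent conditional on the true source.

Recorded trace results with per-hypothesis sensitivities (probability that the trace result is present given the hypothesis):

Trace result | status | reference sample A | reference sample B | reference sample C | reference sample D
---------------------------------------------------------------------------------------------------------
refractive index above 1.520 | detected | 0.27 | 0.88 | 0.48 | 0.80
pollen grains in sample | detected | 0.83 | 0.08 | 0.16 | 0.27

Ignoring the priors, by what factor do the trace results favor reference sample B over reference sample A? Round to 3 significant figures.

Joint likelihood of the trace result pattern under each hypothesis:
  reference sample B: 0.88 × 0.08 = 0.0704
  reference sample A: 0.27 × 0.83 = 0.2241
Bayes factor = 0.0704 / 0.2241 ≈ 0.314

0.314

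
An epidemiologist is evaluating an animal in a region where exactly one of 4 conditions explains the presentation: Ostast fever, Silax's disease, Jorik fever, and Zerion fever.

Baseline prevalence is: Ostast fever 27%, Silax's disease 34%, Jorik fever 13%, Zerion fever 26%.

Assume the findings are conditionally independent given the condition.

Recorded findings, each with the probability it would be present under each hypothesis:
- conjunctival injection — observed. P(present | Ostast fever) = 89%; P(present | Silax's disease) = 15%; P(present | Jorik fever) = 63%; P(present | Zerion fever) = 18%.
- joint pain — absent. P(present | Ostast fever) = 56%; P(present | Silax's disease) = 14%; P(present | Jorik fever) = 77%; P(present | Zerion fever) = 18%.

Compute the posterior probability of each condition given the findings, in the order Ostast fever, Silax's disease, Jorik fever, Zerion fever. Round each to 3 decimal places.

0.511, 0.212, 0.091, 0.186

Multiply each prior by the joint likelihood of the evidence pattern (using 1 − P(present | H) for each absent finding):
  Ostast fever: 0.27 × 0.89 × (1 − 0.56) = 0.10573
  Silax's disease: 0.34 × 0.15 × (1 − 0.14) = 0.04386
  Jorik fever: 0.13 × 0.63 × (1 − 0.77) = 0.018837
  Zerion fever: 0.26 × 0.18 × (1 − 0.18) = 0.038376
The unnormalized weights sum to 0.20681.
P(Ostast fever | evidence) = 0.10573 / 0.20681 ≈ 0.511
P(Silax's disease | evidence) = 0.04386 / 0.20681 ≈ 0.212
P(Jorik fever | evidence) = 0.018837 / 0.20681 ≈ 0.091
P(Zerion fever | evidence) = 0.038376 / 0.20681 ≈ 0.186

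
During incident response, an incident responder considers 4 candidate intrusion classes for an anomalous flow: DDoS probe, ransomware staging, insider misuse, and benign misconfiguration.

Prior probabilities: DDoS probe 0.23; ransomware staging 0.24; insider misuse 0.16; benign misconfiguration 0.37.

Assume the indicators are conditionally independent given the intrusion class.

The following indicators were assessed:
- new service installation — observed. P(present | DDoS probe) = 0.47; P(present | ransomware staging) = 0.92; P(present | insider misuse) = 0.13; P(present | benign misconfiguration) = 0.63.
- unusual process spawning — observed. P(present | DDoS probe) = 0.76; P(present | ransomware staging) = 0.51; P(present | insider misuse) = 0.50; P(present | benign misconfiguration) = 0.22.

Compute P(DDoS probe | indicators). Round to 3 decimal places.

By Bayes' rule with conditional independence, the unnormalized weight for each hypothesis is prior × ∏ likelihoods:
  DDoS probe: 0.23 × 0.47 × 0.76 = 0.082156
  ransomware staging: 0.24 × 0.92 × 0.51 = 0.11261
  insider misuse: 0.16 × 0.13 × 0.50 = 0.0104
  benign misconfiguration: 0.37 × 0.63 × 0.22 = 0.051282
The unnormalized weights sum to 0.25645.
P(DDoS probe | evidence) = 0.082156 / 0.25645 ≈ 0.320.

0.320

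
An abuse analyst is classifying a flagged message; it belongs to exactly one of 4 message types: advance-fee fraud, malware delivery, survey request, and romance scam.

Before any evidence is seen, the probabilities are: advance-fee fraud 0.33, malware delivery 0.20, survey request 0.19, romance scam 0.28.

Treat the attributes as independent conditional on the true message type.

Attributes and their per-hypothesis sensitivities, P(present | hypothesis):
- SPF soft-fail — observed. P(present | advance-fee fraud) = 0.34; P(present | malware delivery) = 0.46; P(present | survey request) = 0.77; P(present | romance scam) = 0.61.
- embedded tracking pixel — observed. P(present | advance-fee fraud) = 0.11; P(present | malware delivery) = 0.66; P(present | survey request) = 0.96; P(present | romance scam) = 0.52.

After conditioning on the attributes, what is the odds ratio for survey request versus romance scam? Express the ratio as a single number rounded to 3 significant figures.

Unnormalized posterior weight (prior times the attribute likelihoods) for each of the two hypotheses:
  survey request: 0.19 × 0.77 × 0.96 = 0.14045
  romance scam: 0.28 × 0.61 × 0.52 = 0.088816
Posterior odds = 0.14045 / 0.088816 ≈ 1.58.

1.58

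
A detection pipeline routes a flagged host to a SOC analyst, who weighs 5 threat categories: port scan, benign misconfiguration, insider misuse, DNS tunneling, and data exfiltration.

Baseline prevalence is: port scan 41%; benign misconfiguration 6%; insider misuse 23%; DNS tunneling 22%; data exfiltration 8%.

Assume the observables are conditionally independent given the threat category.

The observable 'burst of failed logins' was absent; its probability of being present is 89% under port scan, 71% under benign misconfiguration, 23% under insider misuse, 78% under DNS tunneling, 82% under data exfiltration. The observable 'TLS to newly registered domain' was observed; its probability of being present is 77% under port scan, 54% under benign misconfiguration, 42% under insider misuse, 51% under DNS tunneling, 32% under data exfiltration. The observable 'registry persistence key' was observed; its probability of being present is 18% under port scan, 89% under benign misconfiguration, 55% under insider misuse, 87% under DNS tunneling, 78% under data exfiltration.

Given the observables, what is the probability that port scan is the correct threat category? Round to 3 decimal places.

By Bayes' rule with conditional independence, the unnormalized weight for each hypothesis is prior × ∏ likelihoods (using 1 − P(present | H) for each absent observable):
  port scan: 0.41 × (1 − 0.89) × 0.77 × 0.18 = 0.0062509
  benign misconfiguration: 0.06 × (1 − 0.71) × 0.54 × 0.89 = 0.0083624
  insider misuse: 0.23 × (1 − 0.23) × 0.42 × 0.55 = 0.04091
  DNS tunneling: 0.22 × (1 − 0.78) × 0.51 × 0.87 = 0.021475
  data exfiltration: 0.08 × (1 − 0.82) × 0.32 × 0.78 = 0.0035942
The unnormalized weights sum to 0.080593.
P(port scan | evidence) = 0.0062509 / 0.080593 ≈ 0.078.

0.078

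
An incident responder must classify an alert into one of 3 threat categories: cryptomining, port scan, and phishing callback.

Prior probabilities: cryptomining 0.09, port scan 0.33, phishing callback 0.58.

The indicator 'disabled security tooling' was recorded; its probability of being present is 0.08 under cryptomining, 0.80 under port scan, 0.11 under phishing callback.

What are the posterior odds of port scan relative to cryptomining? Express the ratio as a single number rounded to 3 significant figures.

36.7

The normalizing constant cancels in an odds ratio, so compute prior × likelihood for the two hypotheses only:
  port scan: 0.33 × 0.80 = 0.264
  cryptomining: 0.09 × 0.08 = 0.0072
Odds(port scan : cryptomining) = 0.264 / 0.0072 ≈ 36.7.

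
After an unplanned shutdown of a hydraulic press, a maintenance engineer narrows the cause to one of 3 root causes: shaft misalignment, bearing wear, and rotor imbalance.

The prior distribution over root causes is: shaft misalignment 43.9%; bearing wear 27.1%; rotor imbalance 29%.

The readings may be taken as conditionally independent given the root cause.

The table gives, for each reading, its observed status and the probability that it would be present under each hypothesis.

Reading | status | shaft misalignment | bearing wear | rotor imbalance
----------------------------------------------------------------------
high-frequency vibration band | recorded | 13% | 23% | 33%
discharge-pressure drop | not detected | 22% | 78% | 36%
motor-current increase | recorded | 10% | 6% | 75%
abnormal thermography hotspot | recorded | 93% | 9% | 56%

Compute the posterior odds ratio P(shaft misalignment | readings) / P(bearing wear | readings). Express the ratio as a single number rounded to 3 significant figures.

Posterior odds equal prior odds times the likelihood ratio; only the two competing hypotheses matter (using 1 − P(present | H) for each absent reading).
  shaft misalignment: 0.439 × 0.13 × (1 − 0.22) × 0.10 × 0.93 = 0.0041399
  bearing wear: 0.271 × 0.23 × (1 − 0.78) × 0.06 × 0.09 = 7.4048e-05
Posterior odds = 0.0041399 / 7.4048e-05 ≈ 55.9.

55.9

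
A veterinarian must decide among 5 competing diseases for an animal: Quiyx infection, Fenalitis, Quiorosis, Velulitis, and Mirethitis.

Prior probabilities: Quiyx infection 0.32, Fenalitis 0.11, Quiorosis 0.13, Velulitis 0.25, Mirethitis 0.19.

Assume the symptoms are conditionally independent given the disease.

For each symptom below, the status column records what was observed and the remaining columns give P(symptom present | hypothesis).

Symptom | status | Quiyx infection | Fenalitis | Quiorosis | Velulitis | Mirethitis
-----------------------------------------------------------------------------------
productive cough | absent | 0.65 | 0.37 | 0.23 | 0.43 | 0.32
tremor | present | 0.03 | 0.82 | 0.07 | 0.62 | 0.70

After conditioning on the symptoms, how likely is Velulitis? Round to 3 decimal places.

0.359

By Bayes' rule with conditional independence, the unnormalized weight for each hypothesis is prior × ∏ likelihoods (using 1 − P(present | H) for each absent symptom):
  Quiyx infection: 0.32 × (1 − 0.65) × 0.03 = 0.00336
  Fenalitis: 0.11 × (1 − 0.37) × 0.82 = 0.056826
  Quiorosis: 0.13 × (1 − 0.23) × 0.07 = 0.007007
  Velulitis: 0.25 × (1 − 0.43) × 0.62 = 0.08835
  Mirethitis: 0.19 × (1 − 0.32) × 0.70 = 0.09044
The unnormalized weights sum to 0.24598.
P(Velulitis | evidence) = 0.08835 / 0.24598 ≈ 0.359.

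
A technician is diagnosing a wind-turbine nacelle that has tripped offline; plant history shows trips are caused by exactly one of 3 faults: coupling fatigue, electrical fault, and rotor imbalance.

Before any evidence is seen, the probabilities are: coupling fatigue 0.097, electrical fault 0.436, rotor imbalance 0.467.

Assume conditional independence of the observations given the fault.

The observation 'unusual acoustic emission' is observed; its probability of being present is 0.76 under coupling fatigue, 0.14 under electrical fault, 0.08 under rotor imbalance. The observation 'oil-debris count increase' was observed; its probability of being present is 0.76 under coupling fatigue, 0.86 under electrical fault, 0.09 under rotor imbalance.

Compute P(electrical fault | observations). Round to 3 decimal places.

0.469

Multiply each prior by the joint likelihood of the evidence pattern:
  coupling fatigue: 0.097 × 0.76 × 0.76 = 0.056027
  electrical fault: 0.436 × 0.14 × 0.86 = 0.052494
  rotor imbalance: 0.467 × 0.08 × 0.09 = 0.0033624
The unnormalized weights sum to 0.11188.
P(electrical fault | evidence) = 0.052494 / 0.11188 ≈ 0.469.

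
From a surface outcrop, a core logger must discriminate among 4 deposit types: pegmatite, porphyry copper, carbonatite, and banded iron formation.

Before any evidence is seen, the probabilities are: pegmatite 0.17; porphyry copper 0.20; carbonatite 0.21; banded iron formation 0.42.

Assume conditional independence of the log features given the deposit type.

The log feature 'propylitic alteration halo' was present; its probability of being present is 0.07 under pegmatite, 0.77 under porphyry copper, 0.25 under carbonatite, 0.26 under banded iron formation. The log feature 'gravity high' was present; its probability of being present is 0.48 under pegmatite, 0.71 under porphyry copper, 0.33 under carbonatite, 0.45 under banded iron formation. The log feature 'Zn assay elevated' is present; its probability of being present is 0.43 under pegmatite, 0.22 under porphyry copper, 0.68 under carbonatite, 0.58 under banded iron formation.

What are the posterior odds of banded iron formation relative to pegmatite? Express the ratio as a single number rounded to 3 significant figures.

The normalizing constant cancels in an odds ratio, so compute prior × likelihood for the two hypotheses only:
  banded iron formation: 0.42 × 0.26 × 0.45 × 0.58 = 0.028501
  pegmatite: 0.17 × 0.07 × 0.48 × 0.43 = 0.0024562
Odds(banded iron formation : pegmatite) = 0.028501 / 0.0024562 ≈ 11.6.

11.6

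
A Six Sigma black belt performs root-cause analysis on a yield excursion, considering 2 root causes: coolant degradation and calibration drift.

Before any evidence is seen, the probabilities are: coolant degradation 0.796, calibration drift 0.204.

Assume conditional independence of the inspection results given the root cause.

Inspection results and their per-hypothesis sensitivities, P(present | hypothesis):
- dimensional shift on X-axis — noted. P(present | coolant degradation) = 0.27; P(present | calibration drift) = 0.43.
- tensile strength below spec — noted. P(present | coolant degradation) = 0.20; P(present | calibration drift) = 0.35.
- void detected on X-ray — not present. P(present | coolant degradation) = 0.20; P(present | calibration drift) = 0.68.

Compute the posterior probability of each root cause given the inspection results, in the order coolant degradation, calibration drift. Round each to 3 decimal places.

0.778, 0.222

For each hypothesis, the unnormalized posterior weight is prior × product of the inspection result likelihoods (using 1 − P(present | H) for each absent inspection result):
  coolant degradation: 0.796 × 0.27 × 0.20 × (1 − 0.20) = 0.034387
  calibration drift: 0.204 × 0.43 × 0.35 × (1 − 0.68) = 0.0098246
Marginal likelihood of the evidence = 0.044212.
P(coolant degradation | evidence) = 0.034387 / 0.044212 ≈ 0.778
P(calibration drift | evidence) = 0.0098246 / 0.044212 ≈ 0.222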